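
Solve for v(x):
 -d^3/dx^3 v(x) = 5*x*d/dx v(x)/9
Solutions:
 v(x) = C1 + Integral(C2*airyai(-15^(1/3)*x/3) + C3*airybi(-15^(1/3)*x/3), x)


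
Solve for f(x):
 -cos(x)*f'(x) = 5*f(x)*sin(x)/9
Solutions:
 f(x) = C1*cos(x)^(5/9)


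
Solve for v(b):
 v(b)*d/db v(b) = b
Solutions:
 v(b) = -sqrt(C1 + b^2)
 v(b) = sqrt(C1 + b^2)


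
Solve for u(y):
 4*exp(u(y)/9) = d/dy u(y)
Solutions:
 u(y) = 9*log(-1/(C1 + 4*y)) + 18*log(3)


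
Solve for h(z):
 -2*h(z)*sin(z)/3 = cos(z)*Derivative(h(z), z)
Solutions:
 h(z) = C1*cos(z)^(2/3)


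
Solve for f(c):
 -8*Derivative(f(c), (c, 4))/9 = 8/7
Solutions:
 f(c) = C1 + C2*c + C3*c^2 + C4*c^3 - 3*c^4/56


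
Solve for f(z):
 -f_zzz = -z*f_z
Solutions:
 f(z) = C1 + Integral(C2*airyai(z) + C3*airybi(z), z)


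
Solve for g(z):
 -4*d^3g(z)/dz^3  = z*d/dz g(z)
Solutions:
 g(z) = C1 + Integral(C2*airyai(-2^(1/3)*z/2) + C3*airybi(-2^(1/3)*z/2), z)


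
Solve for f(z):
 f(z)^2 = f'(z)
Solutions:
 f(z) = -1/(C1 + z)


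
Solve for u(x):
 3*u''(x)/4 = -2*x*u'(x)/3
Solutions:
 u(x) = C1 + C2*erf(2*x/3)


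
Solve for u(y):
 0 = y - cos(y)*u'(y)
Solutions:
 u(y) = C1 + Integral(y/cos(y), y)


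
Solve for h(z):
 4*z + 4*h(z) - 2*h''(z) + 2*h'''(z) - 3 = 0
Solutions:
 h(z) = C3*exp(-z) - z + (C1*sin(z) + C2*cos(z))*exp(z) + 3/4


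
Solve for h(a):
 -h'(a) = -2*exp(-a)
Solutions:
 h(a) = C1 - 2*exp(-a)


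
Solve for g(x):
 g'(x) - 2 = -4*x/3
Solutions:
 g(x) = C1 - 2*x^2/3 + 2*x


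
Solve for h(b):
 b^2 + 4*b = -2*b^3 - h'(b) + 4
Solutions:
 h(b) = C1 - b^4/2 - b^3/3 - 2*b^2 + 4*b


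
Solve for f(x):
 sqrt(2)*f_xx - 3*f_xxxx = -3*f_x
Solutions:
 f(x) = C1 + C2*exp(-x*(2*2^(5/6)/(sqrt(729 - 8*sqrt(2)) + 27)^(1/3) + 2^(2/3)*(sqrt(729 - 8*sqrt(2)) + 27)^(1/3))/12)*sin(sqrt(3)*x*(-2*2^(5/6)/(sqrt(729 - 8*sqrt(2)) + 27)^(1/3) + 2^(2/3)*(sqrt(729 - 8*sqrt(2)) + 27)^(1/3))/12) + C3*exp(-x*(2*2^(5/6)/(sqrt(729 - 8*sqrt(2)) + 27)^(1/3) + 2^(2/3)*(sqrt(729 - 8*sqrt(2)) + 27)^(1/3))/12)*cos(sqrt(3)*x*(-2*2^(5/6)/(sqrt(729 - 8*sqrt(2)) + 27)^(1/3) + 2^(2/3)*(sqrt(729 - 8*sqrt(2)) + 27)^(1/3))/12) + C4*exp(x*(2*2^(5/6)/(sqrt(729 - 8*sqrt(2)) + 27)^(1/3) + 2^(2/3)*(sqrt(729 - 8*sqrt(2)) + 27)^(1/3))/6)


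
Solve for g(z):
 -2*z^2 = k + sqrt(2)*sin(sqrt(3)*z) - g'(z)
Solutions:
 g(z) = C1 + k*z + 2*z^3/3 - sqrt(6)*cos(sqrt(3)*z)/3


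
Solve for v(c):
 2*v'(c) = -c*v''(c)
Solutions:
 v(c) = C1 + C2/c


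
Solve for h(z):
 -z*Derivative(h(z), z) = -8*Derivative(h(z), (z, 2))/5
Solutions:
 h(z) = C1 + C2*erfi(sqrt(5)*z/4)


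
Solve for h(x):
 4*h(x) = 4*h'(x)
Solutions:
 h(x) = C1*exp(x)


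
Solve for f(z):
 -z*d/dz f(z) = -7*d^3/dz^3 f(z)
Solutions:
 f(z) = C1 + Integral(C2*airyai(7^(2/3)*z/7) + C3*airybi(7^(2/3)*z/7), z)


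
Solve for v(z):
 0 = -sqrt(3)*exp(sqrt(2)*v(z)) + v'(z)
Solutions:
 v(z) = sqrt(2)*(2*log(-1/(C1 + sqrt(3)*z)) - log(2))/4


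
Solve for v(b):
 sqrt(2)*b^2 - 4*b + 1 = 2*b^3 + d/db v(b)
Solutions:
 v(b) = C1 - b^4/2 + sqrt(2)*b^3/3 - 2*b^2 + b


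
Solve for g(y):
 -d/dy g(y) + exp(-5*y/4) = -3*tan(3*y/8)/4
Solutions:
 g(y) = C1 + log(tan(3*y/8)^2 + 1) - 4*exp(-5*y/4)/5


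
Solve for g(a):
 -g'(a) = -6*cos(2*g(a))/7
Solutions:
 -6*a/7 - log(sin(2*g(a)) - 1)/4 + log(sin(2*g(a)) + 1)/4 = C1


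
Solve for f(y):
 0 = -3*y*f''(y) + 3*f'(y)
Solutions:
 f(y) = C1 + C2*y^2


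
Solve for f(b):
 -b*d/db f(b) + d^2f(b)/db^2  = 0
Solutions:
 f(b) = C1 + C2*erfi(sqrt(2)*b/2)


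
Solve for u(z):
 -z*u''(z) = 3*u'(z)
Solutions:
 u(z) = C1 + C2/z^2


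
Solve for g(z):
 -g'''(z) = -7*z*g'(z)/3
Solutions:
 g(z) = C1 + Integral(C2*airyai(3^(2/3)*7^(1/3)*z/3) + C3*airybi(3^(2/3)*7^(1/3)*z/3), z)


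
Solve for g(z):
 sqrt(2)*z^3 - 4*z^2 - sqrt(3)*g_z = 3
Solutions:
 g(z) = C1 + sqrt(6)*z^4/12 - 4*sqrt(3)*z^3/9 - sqrt(3)*z


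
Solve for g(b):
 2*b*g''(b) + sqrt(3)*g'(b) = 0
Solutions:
 g(b) = C1 + C2*b^(1 - sqrt(3)/2)


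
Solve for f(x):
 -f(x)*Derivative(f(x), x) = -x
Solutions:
 f(x) = -sqrt(C1 + x^2)
 f(x) = sqrt(C1 + x^2)


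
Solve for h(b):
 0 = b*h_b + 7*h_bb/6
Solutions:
 h(b) = C1 + C2*erf(sqrt(21)*b/7)


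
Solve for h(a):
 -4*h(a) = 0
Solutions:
 h(a) = 0


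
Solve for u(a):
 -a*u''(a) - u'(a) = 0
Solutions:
 u(a) = C1 + C2*log(a)


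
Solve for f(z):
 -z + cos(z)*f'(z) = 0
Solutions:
 f(z) = C1 + Integral(z/cos(z), z)


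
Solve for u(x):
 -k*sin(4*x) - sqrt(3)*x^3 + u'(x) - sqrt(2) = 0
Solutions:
 u(x) = C1 - k*cos(4*x)/4 + sqrt(3)*x^4/4 + sqrt(2)*x


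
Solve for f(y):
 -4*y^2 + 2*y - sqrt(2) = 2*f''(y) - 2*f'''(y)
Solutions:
 f(y) = C1 + C2*y + C3*exp(y) - y^4/6 - y^3/2 + y^2*(-6 - sqrt(2))/4


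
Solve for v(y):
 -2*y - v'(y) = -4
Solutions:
 v(y) = C1 - y^2 + 4*y


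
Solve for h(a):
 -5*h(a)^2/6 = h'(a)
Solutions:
 h(a) = 6/(C1 + 5*a)


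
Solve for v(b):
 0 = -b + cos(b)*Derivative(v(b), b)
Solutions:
 v(b) = C1 + Integral(b/cos(b), b)


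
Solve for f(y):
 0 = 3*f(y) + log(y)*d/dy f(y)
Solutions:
 f(y) = C1*exp(-3*li(y))


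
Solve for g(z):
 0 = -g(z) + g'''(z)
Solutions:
 g(z) = C3*exp(z) + (C1*sin(sqrt(3)*z/2) + C2*cos(sqrt(3)*z/2))*exp(-z/2)


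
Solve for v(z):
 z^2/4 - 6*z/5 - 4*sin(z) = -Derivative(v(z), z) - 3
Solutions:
 v(z) = C1 - z^3/12 + 3*z^2/5 - 3*z - 4*cos(z)


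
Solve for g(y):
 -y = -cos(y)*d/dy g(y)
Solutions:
 g(y) = C1 + Integral(y/cos(y), y)


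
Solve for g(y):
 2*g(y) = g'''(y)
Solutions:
 g(y) = C3*exp(2^(1/3)*y) + (C1*sin(2^(1/3)*sqrt(3)*y/2) + C2*cos(2^(1/3)*sqrt(3)*y/2))*exp(-2^(1/3)*y/2)


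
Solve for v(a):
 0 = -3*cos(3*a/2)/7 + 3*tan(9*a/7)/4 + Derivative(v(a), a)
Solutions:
 v(a) = C1 + 7*log(cos(9*a/7))/12 + 2*sin(3*a/2)/7


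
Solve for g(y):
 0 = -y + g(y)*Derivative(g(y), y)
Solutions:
 g(y) = -sqrt(C1 + y^2)
 g(y) = sqrt(C1 + y^2)


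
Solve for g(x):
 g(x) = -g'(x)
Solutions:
 g(x) = C1*exp(-x)


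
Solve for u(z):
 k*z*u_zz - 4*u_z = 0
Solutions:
 u(z) = C1 + z^(((re(k) + 4)*re(k) + im(k)^2)/(re(k)^2 + im(k)^2))*(C2*sin(4*log(z)*Abs(im(k))/(re(k)^2 + im(k)^2)) + C3*cos(4*log(z)*im(k)/(re(k)^2 + im(k)^2)))


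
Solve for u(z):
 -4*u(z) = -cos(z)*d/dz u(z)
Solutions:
 u(z) = C1*(sin(z)^2 + 2*sin(z) + 1)/(sin(z)^2 - 2*sin(z) + 1)


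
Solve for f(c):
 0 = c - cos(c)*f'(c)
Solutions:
 f(c) = C1 + Integral(c/cos(c), c)


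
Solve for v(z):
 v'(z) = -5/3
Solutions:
 v(z) = C1 - 5*z/3


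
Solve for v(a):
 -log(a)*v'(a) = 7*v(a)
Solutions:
 v(a) = C1*exp(-7*li(a))


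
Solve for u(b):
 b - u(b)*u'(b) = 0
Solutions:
 u(b) = -sqrt(C1 + b^2)
 u(b) = sqrt(C1 + b^2)


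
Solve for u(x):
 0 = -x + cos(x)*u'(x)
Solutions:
 u(x) = C1 + Integral(x/cos(x), x)


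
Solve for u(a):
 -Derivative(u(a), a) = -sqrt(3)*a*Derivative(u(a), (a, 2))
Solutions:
 u(a) = C1 + C2*a^(sqrt(3)/3 + 1)


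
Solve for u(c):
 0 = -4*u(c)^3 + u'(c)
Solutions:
 u(c) = -sqrt(2)*sqrt(-1/(C1 + 4*c))/2
 u(c) = sqrt(2)*sqrt(-1/(C1 + 4*c))/2


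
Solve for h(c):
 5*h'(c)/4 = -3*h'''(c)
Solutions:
 h(c) = C1 + C2*sin(sqrt(15)*c/6) + C3*cos(sqrt(15)*c/6)


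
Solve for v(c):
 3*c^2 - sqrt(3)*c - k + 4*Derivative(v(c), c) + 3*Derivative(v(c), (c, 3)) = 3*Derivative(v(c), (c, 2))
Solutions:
 v(c) = C1 - c^3/4 - 9*c^2/16 + sqrt(3)*c^2/8 + c*k/4 + 9*c/32 + 3*sqrt(3)*c/16 + (C2*sin(sqrt(39)*c/6) + C3*cos(sqrt(39)*c/6))*exp(c/2)


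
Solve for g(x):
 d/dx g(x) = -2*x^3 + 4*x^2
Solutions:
 g(x) = C1 - x^4/2 + 4*x^3/3


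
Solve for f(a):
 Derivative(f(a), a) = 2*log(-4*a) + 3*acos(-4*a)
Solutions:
 f(a) = C1 + 2*a*log(-a) + 3*a*acos(-4*a) - 2*a + 4*a*log(2) + 3*sqrt(1 - 16*a^2)/4


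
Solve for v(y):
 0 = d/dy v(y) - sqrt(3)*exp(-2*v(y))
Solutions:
 v(y) = log(-sqrt(C1 + 2*sqrt(3)*y))
 v(y) = log(C1 + 2*sqrt(3)*y)/2


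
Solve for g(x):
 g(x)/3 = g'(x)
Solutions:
 g(x) = C1*exp(x/3)


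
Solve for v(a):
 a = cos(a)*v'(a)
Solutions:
 v(a) = C1 + Integral(a/cos(a), a)


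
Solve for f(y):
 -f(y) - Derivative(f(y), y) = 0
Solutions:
 f(y) = C1*exp(-y)


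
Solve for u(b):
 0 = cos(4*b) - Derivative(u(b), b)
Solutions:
 u(b) = C1 + sin(4*b)/4


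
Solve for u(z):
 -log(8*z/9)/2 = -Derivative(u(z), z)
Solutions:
 u(z) = C1 + z*log(z)/2 - z*log(3) - z/2 + 3*z*log(2)/2


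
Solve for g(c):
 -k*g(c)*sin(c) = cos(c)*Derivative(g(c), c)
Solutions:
 g(c) = C1*exp(k*log(cos(c)))


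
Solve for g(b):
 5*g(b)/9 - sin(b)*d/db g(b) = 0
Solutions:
 g(b) = C1*(cos(b) - 1)^(5/18)/(cos(b) + 1)^(5/18)


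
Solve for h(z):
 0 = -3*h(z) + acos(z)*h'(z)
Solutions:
 h(z) = C1*exp(3*Integral(1/acos(z), z))


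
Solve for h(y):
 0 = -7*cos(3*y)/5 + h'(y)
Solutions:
 h(y) = C1 + 7*sin(3*y)/15


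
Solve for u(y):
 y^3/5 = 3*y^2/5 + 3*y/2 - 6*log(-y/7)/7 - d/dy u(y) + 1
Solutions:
 u(y) = C1 - y^4/20 + y^3/5 + 3*y^2/4 - 6*y*log(-y)/7 + y*(6*log(7) + 13)/7


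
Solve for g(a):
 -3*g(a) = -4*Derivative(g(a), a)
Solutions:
 g(a) = C1*exp(3*a/4)


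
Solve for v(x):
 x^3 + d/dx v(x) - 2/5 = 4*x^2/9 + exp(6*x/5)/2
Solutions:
 v(x) = C1 - x^4/4 + 4*x^3/27 + 2*x/5 + 5*exp(6*x/5)/12


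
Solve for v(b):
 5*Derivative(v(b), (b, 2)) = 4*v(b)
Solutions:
 v(b) = C1*exp(-2*sqrt(5)*b/5) + C2*exp(2*sqrt(5)*b/5)


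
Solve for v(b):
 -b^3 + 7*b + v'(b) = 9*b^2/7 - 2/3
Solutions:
 v(b) = C1 + b^4/4 + 3*b^3/7 - 7*b^2/2 - 2*b/3


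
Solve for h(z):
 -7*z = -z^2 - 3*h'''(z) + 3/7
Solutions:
 h(z) = C1 + C2*z + C3*z^2 - z^5/180 + 7*z^4/72 + z^3/42


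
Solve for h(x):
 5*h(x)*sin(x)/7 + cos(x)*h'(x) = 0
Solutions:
 h(x) = C1*cos(x)^(5/7)


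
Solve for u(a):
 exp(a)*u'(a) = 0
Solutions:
 u(a) = C1


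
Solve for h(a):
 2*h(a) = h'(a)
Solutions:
 h(a) = C1*exp(2*a)


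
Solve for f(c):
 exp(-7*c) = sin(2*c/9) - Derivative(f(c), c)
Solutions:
 f(c) = C1 - 9*cos(2*c/9)/2 + exp(-7*c)/7


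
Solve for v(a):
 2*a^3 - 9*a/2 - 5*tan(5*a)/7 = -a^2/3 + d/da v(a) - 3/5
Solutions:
 v(a) = C1 + a^4/2 + a^3/9 - 9*a^2/4 + 3*a/5 + log(cos(5*a))/7


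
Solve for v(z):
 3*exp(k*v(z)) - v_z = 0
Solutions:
 v(z) = Piecewise((log(-1/(C1*k + 3*k*z))/k, Ne(k, 0)), (nan, True))
 v(z) = Piecewise((C1 + 3*z, Eq(k, 0)), (nan, True))


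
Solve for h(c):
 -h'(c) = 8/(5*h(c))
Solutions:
 h(c) = -sqrt(C1 - 80*c)/5
 h(c) = sqrt(C1 - 80*c)/5


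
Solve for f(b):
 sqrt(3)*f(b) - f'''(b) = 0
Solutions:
 f(b) = C3*exp(3^(1/6)*b) + (C1*sin(3^(2/3)*b/2) + C2*cos(3^(2/3)*b/2))*exp(-3^(1/6)*b/2)


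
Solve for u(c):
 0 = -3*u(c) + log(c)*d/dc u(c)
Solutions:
 u(c) = C1*exp(3*li(c))


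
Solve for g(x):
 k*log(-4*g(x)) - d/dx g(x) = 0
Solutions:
 Integral(1/(log(-_y) + 2*log(2)), (_y, g(x))) = C1 + k*x


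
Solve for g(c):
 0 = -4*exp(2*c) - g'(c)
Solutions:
 g(c) = C1 - 2*exp(2*c)


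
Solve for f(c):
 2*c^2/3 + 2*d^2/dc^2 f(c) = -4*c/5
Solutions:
 f(c) = C1 + C2*c - c^4/36 - c^3/15


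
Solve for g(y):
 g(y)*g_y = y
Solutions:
 g(y) = -sqrt(C1 + y^2)
 g(y) = sqrt(C1 + y^2)


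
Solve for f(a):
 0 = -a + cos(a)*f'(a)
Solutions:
 f(a) = C1 + Integral(a/cos(a), a)


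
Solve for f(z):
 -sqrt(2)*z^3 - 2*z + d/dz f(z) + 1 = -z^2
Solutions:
 f(z) = C1 + sqrt(2)*z^4/4 - z^3/3 + z^2 - z


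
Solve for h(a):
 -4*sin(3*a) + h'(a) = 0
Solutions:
 h(a) = C1 - 4*cos(3*a)/3


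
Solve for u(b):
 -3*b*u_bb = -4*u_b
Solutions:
 u(b) = C1 + C2*b^(7/3)


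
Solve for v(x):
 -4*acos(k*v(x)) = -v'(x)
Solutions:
 Integral(1/acos(_y*k), (_y, v(x))) = C1 + 4*x


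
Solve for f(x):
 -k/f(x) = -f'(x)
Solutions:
 f(x) = -sqrt(C1 + 2*k*x)
 f(x) = sqrt(C1 + 2*k*x)


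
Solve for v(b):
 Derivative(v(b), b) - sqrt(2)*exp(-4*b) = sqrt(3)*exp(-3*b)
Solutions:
 v(b) = C1 - sqrt(3)*exp(-3*b)/3 - sqrt(2)*exp(-4*b)/4


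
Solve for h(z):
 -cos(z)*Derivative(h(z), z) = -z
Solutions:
 h(z) = C1 + Integral(z/cos(z), z)


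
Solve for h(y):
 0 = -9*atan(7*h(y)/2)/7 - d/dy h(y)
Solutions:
 Integral(1/atan(7*_y/2), (_y, h(y))) = C1 - 9*y/7


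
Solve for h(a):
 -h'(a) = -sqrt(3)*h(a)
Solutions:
 h(a) = C1*exp(sqrt(3)*a)


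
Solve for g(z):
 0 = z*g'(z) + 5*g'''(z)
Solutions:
 g(z) = C1 + Integral(C2*airyai(-5^(2/3)*z/5) + C3*airybi(-5^(2/3)*z/5), z)


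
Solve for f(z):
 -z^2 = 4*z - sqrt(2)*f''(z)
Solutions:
 f(z) = C1 + C2*z + sqrt(2)*z^4/24 + sqrt(2)*z^3/3


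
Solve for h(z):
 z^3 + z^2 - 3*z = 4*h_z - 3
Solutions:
 h(z) = C1 + z^4/16 + z^3/12 - 3*z^2/8 + 3*z/4


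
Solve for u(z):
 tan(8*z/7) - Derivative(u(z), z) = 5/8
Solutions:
 u(z) = C1 - 5*z/8 - 7*log(cos(8*z/7))/8


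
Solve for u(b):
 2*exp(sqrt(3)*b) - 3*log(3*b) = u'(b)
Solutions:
 u(b) = C1 - 3*b*log(b) + 3*b*(1 - log(3)) + 2*sqrt(3)*exp(sqrt(3)*b)/3


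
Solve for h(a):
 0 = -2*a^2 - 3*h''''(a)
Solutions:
 h(a) = C1 + C2*a + C3*a^2 + C4*a^3 - a^6/540


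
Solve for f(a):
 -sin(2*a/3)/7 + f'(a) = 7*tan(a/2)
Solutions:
 f(a) = C1 - 14*log(cos(a/2)) - 3*cos(2*a/3)/14


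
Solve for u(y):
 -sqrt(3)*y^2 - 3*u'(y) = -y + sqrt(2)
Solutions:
 u(y) = C1 - sqrt(3)*y^3/9 + y^2/6 - sqrt(2)*y/3


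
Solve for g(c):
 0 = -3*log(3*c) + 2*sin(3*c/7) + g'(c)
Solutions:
 g(c) = C1 + 3*c*log(c) - 3*c + 3*c*log(3) + 14*cos(3*c/7)/3


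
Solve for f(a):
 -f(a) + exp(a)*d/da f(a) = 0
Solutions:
 f(a) = C1*exp(-exp(-a))


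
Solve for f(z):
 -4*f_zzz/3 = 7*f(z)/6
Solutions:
 f(z) = C3*exp(-7^(1/3)*z/2) + (C1*sin(sqrt(3)*7^(1/3)*z/4) + C2*cos(sqrt(3)*7^(1/3)*z/4))*exp(7^(1/3)*z/4)


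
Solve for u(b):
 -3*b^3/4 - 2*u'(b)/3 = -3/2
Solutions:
 u(b) = C1 - 9*b^4/32 + 9*b/4


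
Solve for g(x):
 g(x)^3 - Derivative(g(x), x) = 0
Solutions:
 g(x) = -sqrt(2)*sqrt(-1/(C1 + x))/2
 g(x) = sqrt(2)*sqrt(-1/(C1 + x))/2


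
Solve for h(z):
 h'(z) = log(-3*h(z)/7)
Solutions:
 -Integral(1/(log(-_y) - log(7) + log(3)), (_y, h(z))) = C1 - z


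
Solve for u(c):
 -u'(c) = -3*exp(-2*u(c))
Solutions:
 u(c) = log(-sqrt(C1 + 6*c))
 u(c) = log(C1 + 6*c)/2


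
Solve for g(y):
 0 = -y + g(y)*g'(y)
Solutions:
 g(y) = -sqrt(C1 + y^2)
 g(y) = sqrt(C1 + y^2)


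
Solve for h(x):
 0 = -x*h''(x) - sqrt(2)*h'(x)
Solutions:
 h(x) = C1 + C2*x^(1 - sqrt(2))


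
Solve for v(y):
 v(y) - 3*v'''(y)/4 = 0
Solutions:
 v(y) = C3*exp(6^(2/3)*y/3) + (C1*sin(2^(2/3)*3^(1/6)*y/2) + C2*cos(2^(2/3)*3^(1/6)*y/2))*exp(-6^(2/3)*y/6)


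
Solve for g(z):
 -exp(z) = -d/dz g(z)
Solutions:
 g(z) = C1 + exp(z)


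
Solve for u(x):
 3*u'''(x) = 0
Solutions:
 u(x) = C1 + C2*x + C3*x^2


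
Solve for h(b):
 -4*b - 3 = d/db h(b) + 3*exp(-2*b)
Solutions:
 h(b) = C1 - 2*b^2 - 3*b + 3*exp(-2*b)/2


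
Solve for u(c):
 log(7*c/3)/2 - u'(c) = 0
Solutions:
 u(c) = C1 + c*log(c)/2 - c*log(3)/2 - c/2 + c*log(7)/2


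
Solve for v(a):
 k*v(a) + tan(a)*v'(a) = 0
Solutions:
 v(a) = C1*exp(-k*log(sin(a)))


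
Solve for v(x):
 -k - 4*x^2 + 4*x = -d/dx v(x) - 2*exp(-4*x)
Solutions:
 v(x) = C1 + k*x + 4*x^3/3 - 2*x^2 + exp(-4*x)/2


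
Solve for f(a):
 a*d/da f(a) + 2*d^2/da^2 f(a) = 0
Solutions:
 f(a) = C1 + C2*erf(a/2)


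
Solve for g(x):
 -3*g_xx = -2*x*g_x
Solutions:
 g(x) = C1 + C2*erfi(sqrt(3)*x/3)


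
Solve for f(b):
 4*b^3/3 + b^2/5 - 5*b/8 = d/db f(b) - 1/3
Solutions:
 f(b) = C1 + b^4/3 + b^3/15 - 5*b^2/16 + b/3


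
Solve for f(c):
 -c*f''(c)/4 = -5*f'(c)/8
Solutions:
 f(c) = C1 + C2*c^(7/2)


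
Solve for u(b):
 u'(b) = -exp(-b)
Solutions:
 u(b) = C1 + exp(-b)


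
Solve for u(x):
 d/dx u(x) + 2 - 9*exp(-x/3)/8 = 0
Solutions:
 u(x) = C1 - 2*x - 27*exp(-x/3)/8


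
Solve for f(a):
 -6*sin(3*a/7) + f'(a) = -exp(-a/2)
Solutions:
 f(a) = C1 - 14*cos(3*a/7) + 2*exp(-a/2)


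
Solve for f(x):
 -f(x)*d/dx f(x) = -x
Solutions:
 f(x) = -sqrt(C1 + x^2)
 f(x) = sqrt(C1 + x^2)


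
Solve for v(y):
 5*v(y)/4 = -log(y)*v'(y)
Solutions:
 v(y) = C1*exp(-5*li(y)/4)


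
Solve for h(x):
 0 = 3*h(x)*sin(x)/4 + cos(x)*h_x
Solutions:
 h(x) = C1*cos(x)^(3/4)


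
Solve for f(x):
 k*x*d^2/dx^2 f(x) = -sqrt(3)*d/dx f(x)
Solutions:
 f(x) = C1 + x^(((re(k) - sqrt(3))*re(k) + im(k)^2)/(re(k)^2 + im(k)^2))*(C2*sin(sqrt(3)*log(x)*Abs(im(k))/(re(k)^2 + im(k)^2)) + C3*cos(sqrt(3)*log(x)*im(k)/(re(k)^2 + im(k)^2)))


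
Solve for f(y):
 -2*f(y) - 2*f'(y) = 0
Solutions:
 f(y) = C1*exp(-y)


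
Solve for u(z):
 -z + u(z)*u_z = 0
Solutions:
 u(z) = -sqrt(C1 + z^2)
 u(z) = sqrt(C1 + z^2)


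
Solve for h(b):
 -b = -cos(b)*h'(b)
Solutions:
 h(b) = C1 + Integral(b/cos(b), b)


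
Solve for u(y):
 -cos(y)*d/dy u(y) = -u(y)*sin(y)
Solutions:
 u(y) = C1/cos(y)


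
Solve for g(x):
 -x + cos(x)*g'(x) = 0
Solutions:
 g(x) = C1 + Integral(x/cos(x), x)


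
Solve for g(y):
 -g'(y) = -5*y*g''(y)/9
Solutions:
 g(y) = C1 + C2*y^(14/5)


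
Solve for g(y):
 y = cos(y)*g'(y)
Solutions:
 g(y) = C1 + Integral(y/cos(y), y)


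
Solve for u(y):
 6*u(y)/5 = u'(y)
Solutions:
 u(y) = C1*exp(6*y/5)


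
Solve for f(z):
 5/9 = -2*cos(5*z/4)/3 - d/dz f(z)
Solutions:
 f(z) = C1 - 5*z/9 - 8*sin(5*z/4)/15


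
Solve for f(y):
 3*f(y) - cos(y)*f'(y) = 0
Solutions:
 f(y) = C1*(sin(y) + 1)^(3/2)/(sin(y) - 1)^(3/2)


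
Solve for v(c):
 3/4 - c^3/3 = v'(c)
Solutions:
 v(c) = C1 - c^4/12 + 3*c/4


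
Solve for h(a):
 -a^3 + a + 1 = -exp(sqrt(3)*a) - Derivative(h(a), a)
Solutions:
 h(a) = C1 + a^4/4 - a^2/2 - a - sqrt(3)*exp(sqrt(3)*a)/3


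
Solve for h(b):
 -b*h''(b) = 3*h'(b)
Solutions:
 h(b) = C1 + C2/b^2


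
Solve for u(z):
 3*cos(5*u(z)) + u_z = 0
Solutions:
 u(z) = -asin((C1 + exp(30*z))/(C1 - exp(30*z)))/5 + pi/5
 u(z) = asin((C1 + exp(30*z))/(C1 - exp(30*z)))/5


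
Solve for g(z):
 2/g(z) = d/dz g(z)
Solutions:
 g(z) = -sqrt(C1 + 4*z)
 g(z) = sqrt(C1 + 4*z)


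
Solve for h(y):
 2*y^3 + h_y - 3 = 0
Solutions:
 h(y) = C1 - y^4/2 + 3*y


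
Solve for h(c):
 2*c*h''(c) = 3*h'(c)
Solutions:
 h(c) = C1 + C2*c^(5/2)


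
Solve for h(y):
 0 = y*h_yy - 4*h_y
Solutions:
 h(y) = C1 + C2*y^5


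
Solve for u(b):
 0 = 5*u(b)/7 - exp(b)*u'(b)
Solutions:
 u(b) = C1*exp(-5*exp(-b)/7)


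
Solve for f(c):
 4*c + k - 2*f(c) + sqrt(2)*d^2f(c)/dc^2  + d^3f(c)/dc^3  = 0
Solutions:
 f(c) = C1*exp(-c*(2/(-2*sqrt(2)/27 + sqrt(-8 + (-27 + 2*sqrt(2))^2)/27 + 1)^(1/3) + 6*sqrt(2) + 9*(-2*sqrt(2)/27 + sqrt(-8 + (-27 + 2*sqrt(2))^2)/27 + 1)^(1/3))/18)*sin(sqrt(3)*c*(-9*(-2*sqrt(2)/27 + sqrt(-32 + 729*(-2 + 4*sqrt(2)/27)^2)/54 + 1)^(1/3) + 2/(-2*sqrt(2)/27 + sqrt(-32 + 729*(-2 + 4*sqrt(2)/27)^2)/54 + 1)^(1/3))/18) + C2*exp(-c*(2/(-2*sqrt(2)/27 + sqrt(-8 + (-27 + 2*sqrt(2))^2)/27 + 1)^(1/3) + 6*sqrt(2) + 9*(-2*sqrt(2)/27 + sqrt(-8 + (-27 + 2*sqrt(2))^2)/27 + 1)^(1/3))/18)*cos(sqrt(3)*c*(-9*(-2*sqrt(2)/27 + sqrt(-32 + 729*(-2 + 4*sqrt(2)/27)^2)/54 + 1)^(1/3) + 2/(-2*sqrt(2)/27 + sqrt(-32 + 729*(-2 + 4*sqrt(2)/27)^2)/54 + 1)^(1/3))/18) + C3*exp(c*(-sqrt(2)/3 + 2/(9*(-2*sqrt(2)/27 + sqrt(-8 + (-27 + 2*sqrt(2))^2)/27 + 1)^(1/3)) + (-2*sqrt(2)/27 + sqrt(-8 + (-27 + 2*sqrt(2))^2)/27 + 1)^(1/3))) + 2*c + k/2


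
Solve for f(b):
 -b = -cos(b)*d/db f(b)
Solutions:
 f(b) = C1 + Integral(b/cos(b), b)


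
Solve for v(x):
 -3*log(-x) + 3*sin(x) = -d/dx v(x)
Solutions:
 v(x) = C1 + 3*x*log(-x) - 3*x + 3*cos(x)


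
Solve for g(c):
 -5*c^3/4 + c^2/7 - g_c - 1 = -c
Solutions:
 g(c) = C1 - 5*c^4/16 + c^3/21 + c^2/2 - c


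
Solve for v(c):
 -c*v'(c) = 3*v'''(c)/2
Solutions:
 v(c) = C1 + Integral(C2*airyai(-2^(1/3)*3^(2/3)*c/3) + C3*airybi(-2^(1/3)*3^(2/3)*c/3), c)


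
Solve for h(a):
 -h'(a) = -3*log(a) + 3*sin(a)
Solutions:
 h(a) = C1 + 3*a*log(a) - 3*a + 3*cos(a)


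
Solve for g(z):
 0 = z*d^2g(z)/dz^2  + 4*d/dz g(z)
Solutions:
 g(z) = C1 + C2/z^3


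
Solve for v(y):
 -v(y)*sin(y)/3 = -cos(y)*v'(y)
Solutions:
 v(y) = C1/cos(y)^(1/3)


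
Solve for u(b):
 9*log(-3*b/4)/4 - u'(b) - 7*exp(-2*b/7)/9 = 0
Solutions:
 u(b) = C1 + 9*b*log(-b)/4 + 9*b*(-2*log(2) - 1 + log(3))/4 + 49*exp(-2*b/7)/18


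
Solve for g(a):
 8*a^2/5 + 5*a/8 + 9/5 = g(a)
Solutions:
 g(a) = 8*a^2/5 + 5*a/8 + 9/5


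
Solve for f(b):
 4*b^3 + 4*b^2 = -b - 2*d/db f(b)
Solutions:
 f(b) = C1 - b^4/2 - 2*b^3/3 - b^2/4


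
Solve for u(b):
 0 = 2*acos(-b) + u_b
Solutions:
 u(b) = C1 - 2*b*acos(-b) - 2*sqrt(1 - b^2)


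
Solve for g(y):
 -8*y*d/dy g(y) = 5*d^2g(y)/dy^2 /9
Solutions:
 g(y) = C1 + C2*erf(6*sqrt(5)*y/5)


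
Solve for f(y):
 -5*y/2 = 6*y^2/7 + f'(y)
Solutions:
 f(y) = C1 - 2*y^3/7 - 5*y^2/4


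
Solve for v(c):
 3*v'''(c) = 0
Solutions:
 v(c) = C1 + C2*c + C3*c^2


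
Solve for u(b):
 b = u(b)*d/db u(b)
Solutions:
 u(b) = -sqrt(C1 + b^2)
 u(b) = sqrt(C1 + b^2)


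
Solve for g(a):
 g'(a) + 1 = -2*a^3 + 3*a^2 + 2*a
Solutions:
 g(a) = C1 - a^4/2 + a^3 + a^2 - a


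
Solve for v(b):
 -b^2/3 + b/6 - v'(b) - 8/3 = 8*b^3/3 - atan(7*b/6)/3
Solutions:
 v(b) = C1 - 2*b^4/3 - b^3/9 + b^2/12 + b*atan(7*b/6)/3 - 8*b/3 - log(49*b^2 + 36)/7


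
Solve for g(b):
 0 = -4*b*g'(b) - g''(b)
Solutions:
 g(b) = C1 + C2*erf(sqrt(2)*b)


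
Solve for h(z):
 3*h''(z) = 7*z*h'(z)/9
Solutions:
 h(z) = C1 + C2*erfi(sqrt(42)*z/18)


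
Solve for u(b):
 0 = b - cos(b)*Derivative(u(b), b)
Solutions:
 u(b) = C1 + Integral(b/cos(b), b)


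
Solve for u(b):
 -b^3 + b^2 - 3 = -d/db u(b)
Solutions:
 u(b) = C1 + b^4/4 - b^3/3 + 3*b


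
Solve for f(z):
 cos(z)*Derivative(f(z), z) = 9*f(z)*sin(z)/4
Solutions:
 f(z) = C1/cos(z)^(9/4)


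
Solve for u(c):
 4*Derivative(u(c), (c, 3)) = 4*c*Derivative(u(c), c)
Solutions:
 u(c) = C1 + Integral(C2*airyai(c) + C3*airybi(c), c)


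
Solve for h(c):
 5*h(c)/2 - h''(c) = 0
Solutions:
 h(c) = C1*exp(-sqrt(10)*c/2) + C2*exp(sqrt(10)*c/2)


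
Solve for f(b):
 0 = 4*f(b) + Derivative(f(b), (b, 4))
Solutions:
 f(b) = (C1*sin(b) + C2*cos(b))*exp(-b) + (C3*sin(b) + C4*cos(b))*exp(b)


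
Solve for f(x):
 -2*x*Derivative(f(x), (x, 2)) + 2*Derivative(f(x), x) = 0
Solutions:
 f(x) = C1 + C2*x^2


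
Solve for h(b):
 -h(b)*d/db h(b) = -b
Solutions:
 h(b) = -sqrt(C1 + b^2)
 h(b) = sqrt(C1 + b^2)


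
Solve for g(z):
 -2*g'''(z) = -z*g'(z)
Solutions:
 g(z) = C1 + Integral(C2*airyai(2^(2/3)*z/2) + C3*airybi(2^(2/3)*z/2), z)


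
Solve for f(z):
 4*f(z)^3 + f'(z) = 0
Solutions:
 f(z) = -sqrt(2)*sqrt(-1/(C1 - 4*z))/2
 f(z) = sqrt(2)*sqrt(-1/(C1 - 4*z))/2


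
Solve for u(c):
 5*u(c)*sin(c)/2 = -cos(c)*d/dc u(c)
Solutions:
 u(c) = C1*cos(c)^(5/2)


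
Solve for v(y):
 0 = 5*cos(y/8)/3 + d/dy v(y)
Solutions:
 v(y) = C1 - 40*sin(y/8)/3


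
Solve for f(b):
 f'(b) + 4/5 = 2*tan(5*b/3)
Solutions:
 f(b) = C1 - 4*b/5 - 6*log(cos(5*b/3))/5


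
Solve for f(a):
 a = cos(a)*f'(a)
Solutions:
 f(a) = C1 + Integral(a/cos(a), a)


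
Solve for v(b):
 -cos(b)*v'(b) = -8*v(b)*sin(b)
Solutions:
 v(b) = C1/cos(b)^8


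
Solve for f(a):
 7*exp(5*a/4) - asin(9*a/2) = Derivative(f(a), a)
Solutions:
 f(a) = C1 - a*asin(9*a/2) - sqrt(4 - 81*a^2)/9 + 28*exp(5*a/4)/5


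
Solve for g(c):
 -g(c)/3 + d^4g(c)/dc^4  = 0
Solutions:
 g(c) = C1*exp(-3^(3/4)*c/3) + C2*exp(3^(3/4)*c/3) + C3*sin(3^(3/4)*c/3) + C4*cos(3^(3/4)*c/3)


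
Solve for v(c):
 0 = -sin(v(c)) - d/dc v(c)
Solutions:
 v(c) = -acos((-C1 - exp(2*c))/(C1 - exp(2*c))) + 2*pi
 v(c) = acos((-C1 - exp(2*c))/(C1 - exp(2*c)))


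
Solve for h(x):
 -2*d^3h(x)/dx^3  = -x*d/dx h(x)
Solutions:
 h(x) = C1 + Integral(C2*airyai(2^(2/3)*x/2) + C3*airybi(2^(2/3)*x/2), x)


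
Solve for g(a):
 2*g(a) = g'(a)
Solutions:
 g(a) = C1*exp(2*a)


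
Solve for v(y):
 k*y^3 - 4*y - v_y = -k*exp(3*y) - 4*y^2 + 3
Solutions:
 v(y) = C1 + k*y^4/4 + k*exp(3*y)/3 + 4*y^3/3 - 2*y^2 - 3*y


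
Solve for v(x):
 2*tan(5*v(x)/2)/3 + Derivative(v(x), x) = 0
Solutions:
 v(x) = -2*asin(C1*exp(-5*x/3))/5 + 2*pi/5
 v(x) = 2*asin(C1*exp(-5*x/3))/5


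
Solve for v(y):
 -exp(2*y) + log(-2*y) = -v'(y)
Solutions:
 v(y) = C1 - y*log(-y) + y*(1 - log(2)) + exp(2*y)/2


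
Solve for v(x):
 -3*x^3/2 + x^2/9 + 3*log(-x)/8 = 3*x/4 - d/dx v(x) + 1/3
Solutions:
 v(x) = C1 + 3*x^4/8 - x^3/27 + 3*x^2/8 - 3*x*log(-x)/8 + 17*x/24


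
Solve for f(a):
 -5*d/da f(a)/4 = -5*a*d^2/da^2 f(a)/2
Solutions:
 f(a) = C1 + C2*a^(3/2)


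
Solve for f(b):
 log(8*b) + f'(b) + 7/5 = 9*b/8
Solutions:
 f(b) = C1 + 9*b^2/16 - b*log(b) - b*log(8) - 2*b/5


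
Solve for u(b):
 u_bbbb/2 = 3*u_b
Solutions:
 u(b) = C1 + C4*exp(6^(1/3)*b) + (C2*sin(2^(1/3)*3^(5/6)*b/2) + C3*cos(2^(1/3)*3^(5/6)*b/2))*exp(-6^(1/3)*b/2)


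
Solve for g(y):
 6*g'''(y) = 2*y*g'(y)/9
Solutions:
 g(y) = C1 + Integral(C2*airyai(y/3) + C3*airybi(y/3), y)


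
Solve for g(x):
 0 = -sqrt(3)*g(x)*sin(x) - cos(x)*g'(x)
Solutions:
 g(x) = C1*cos(x)^(sqrt(3))


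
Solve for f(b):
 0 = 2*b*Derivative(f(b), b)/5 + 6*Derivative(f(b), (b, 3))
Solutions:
 f(b) = C1 + Integral(C2*airyai(-15^(2/3)*b/15) + C3*airybi(-15^(2/3)*b/15), b)


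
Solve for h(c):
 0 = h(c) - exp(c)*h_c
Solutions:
 h(c) = C1*exp(-exp(-c))


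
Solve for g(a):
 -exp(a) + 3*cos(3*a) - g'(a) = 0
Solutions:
 g(a) = C1 - exp(a) + sin(3*a)


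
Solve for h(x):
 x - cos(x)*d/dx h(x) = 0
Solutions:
 h(x) = C1 + Integral(x/cos(x), x)


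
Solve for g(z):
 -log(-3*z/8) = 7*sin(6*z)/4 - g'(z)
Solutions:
 g(z) = C1 + z*log(-z) - 3*z*log(2) - z + z*log(3) - 7*cos(6*z)/24


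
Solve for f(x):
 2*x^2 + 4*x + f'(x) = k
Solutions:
 f(x) = C1 + k*x - 2*x^3/3 - 2*x^2


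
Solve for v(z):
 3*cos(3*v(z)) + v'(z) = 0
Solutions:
 v(z) = -asin((C1 + exp(18*z))/(C1 - exp(18*z)))/3 + pi/3
 v(z) = asin((C1 + exp(18*z))/(C1 - exp(18*z)))/3


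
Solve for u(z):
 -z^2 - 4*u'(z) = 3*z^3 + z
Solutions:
 u(z) = C1 - 3*z^4/16 - z^3/12 - z^2/8


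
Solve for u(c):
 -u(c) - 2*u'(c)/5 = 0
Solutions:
 u(c) = C1*exp(-5*c/2)


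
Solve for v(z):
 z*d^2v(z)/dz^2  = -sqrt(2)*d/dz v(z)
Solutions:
 v(z) = C1 + C2*z^(1 - sqrt(2))


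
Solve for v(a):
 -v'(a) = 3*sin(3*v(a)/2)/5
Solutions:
 3*a/5 + log(cos(3*v(a)/2) - 1)/3 - log(cos(3*v(a)/2) + 1)/3 = C1


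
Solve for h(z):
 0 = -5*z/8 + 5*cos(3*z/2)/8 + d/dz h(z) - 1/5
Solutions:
 h(z) = C1 + 5*z^2/16 + z/5 - 5*sin(3*z/2)/12


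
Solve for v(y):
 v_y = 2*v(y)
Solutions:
 v(y) = C1*exp(2*y)


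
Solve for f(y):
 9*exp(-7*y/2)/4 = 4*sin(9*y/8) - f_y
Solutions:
 f(y) = C1 - 32*cos(9*y/8)/9 + 9*exp(-7*y/2)/14


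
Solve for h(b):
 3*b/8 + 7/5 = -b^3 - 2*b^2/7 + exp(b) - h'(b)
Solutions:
 h(b) = C1 - b^4/4 - 2*b^3/21 - 3*b^2/16 - 7*b/5 + exp(b)


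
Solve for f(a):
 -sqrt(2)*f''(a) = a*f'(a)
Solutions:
 f(a) = C1 + C2*erf(2^(1/4)*a/2)


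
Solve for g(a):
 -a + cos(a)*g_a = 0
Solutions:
 g(a) = C1 + Integral(a/cos(a), a)


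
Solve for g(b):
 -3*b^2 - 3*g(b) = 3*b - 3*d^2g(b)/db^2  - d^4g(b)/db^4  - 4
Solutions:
 g(b) = C1*exp(-sqrt(2)*b*sqrt(-3 + sqrt(21))/2) + C2*exp(sqrt(2)*b*sqrt(-3 + sqrt(21))/2) + C3*sin(sqrt(2)*b*sqrt(3 + sqrt(21))/2) + C4*cos(sqrt(2)*b*sqrt(3 + sqrt(21))/2) - b^2 - b - 2/3


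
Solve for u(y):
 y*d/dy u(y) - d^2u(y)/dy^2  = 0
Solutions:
 u(y) = C1 + C2*erfi(sqrt(2)*y/2)


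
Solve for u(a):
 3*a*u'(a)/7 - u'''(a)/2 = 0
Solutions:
 u(a) = C1 + Integral(C2*airyai(6^(1/3)*7^(2/3)*a/7) + C3*airybi(6^(1/3)*7^(2/3)*a/7), a)


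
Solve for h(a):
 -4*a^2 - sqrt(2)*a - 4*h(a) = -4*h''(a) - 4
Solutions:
 h(a) = C1*exp(-a) + C2*exp(a) - a^2 - sqrt(2)*a/4 - 1


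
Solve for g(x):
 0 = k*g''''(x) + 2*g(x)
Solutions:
 g(x) = C1*exp(-2^(1/4)*x*(-1/k)^(1/4)) + C2*exp(2^(1/4)*x*(-1/k)^(1/4)) + C3*exp(-2^(1/4)*I*x*(-1/k)^(1/4)) + C4*exp(2^(1/4)*I*x*(-1/k)^(1/4))


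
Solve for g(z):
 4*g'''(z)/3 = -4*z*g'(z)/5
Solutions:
 g(z) = C1 + Integral(C2*airyai(-3^(1/3)*5^(2/3)*z/5) + C3*airybi(-3^(1/3)*5^(2/3)*z/5), z)


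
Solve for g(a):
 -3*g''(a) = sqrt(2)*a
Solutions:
 g(a) = C1 + C2*a - sqrt(2)*a^3/18


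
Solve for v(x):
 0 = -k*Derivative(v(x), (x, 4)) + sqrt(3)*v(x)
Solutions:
 v(x) = C1*exp(-3^(1/8)*x*(1/k)^(1/4)) + C2*exp(3^(1/8)*x*(1/k)^(1/4)) + C3*exp(-3^(1/8)*I*x*(1/k)^(1/4)) + C4*exp(3^(1/8)*I*x*(1/k)^(1/4))


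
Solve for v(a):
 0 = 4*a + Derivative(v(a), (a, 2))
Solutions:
 v(a) = C1 + C2*a - 2*a^3/3


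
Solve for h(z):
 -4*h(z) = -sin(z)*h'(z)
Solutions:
 h(z) = C1*(cos(z)^2 - 2*cos(z) + 1)/(cos(z)^2 + 2*cos(z) + 1)


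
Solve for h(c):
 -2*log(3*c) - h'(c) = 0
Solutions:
 h(c) = C1 - 2*c*log(c) - c*log(9) + 2*c


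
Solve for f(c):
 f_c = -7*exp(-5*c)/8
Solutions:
 f(c) = C1 + 7*exp(-5*c)/40


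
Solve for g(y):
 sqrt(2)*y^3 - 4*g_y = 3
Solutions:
 g(y) = C1 + sqrt(2)*y^4/16 - 3*y/4


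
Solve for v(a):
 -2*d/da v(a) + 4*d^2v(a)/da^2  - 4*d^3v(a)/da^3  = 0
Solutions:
 v(a) = C1 + (C2*sin(a/2) + C3*cos(a/2))*exp(a/2)


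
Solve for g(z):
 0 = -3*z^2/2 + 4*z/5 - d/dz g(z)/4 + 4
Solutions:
 g(z) = C1 - 2*z^3 + 8*z^2/5 + 16*z


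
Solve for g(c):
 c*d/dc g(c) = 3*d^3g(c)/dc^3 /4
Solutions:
 g(c) = C1 + Integral(C2*airyai(6^(2/3)*c/3) + C3*airybi(6^(2/3)*c/3), c)


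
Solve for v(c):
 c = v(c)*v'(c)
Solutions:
 v(c) = -sqrt(C1 + c^2)
 v(c) = sqrt(C1 + c^2)


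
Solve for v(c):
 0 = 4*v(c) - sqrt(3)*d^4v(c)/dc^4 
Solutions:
 v(c) = C1*exp(-sqrt(2)*3^(7/8)*c/3) + C2*exp(sqrt(2)*3^(7/8)*c/3) + C3*sin(sqrt(2)*3^(7/8)*c/3) + C4*cos(sqrt(2)*3^(7/8)*c/3)


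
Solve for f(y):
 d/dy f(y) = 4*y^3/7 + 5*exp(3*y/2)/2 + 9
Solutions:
 f(y) = C1 + y^4/7 + 9*y + 5*exp(3*y/2)/3


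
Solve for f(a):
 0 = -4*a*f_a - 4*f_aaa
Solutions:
 f(a) = C1 + Integral(C2*airyai(-a) + C3*airybi(-a), a)


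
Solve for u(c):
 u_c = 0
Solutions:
 u(c) = C1


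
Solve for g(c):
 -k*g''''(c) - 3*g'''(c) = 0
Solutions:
 g(c) = C1 + C2*c + C3*c^2 + C4*exp(-3*c/k)


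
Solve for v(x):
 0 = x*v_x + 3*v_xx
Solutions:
 v(x) = C1 + C2*erf(sqrt(6)*x/6)


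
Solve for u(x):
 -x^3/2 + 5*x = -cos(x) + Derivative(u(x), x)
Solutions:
 u(x) = C1 - x^4/8 + 5*x^2/2 + sin(x)


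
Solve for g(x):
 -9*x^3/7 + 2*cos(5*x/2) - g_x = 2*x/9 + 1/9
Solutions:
 g(x) = C1 - 9*x^4/28 - x^2/9 - x/9 + 4*sin(5*x/2)/5


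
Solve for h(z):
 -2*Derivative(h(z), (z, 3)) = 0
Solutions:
 h(z) = C1 + C2*z + C3*z^2


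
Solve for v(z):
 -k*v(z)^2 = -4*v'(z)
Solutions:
 v(z) = -4/(C1 + k*z)


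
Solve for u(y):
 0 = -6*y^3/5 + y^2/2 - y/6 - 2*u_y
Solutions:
 u(y) = C1 - 3*y^4/20 + y^3/12 - y^2/24


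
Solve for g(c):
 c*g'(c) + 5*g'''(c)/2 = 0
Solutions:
 g(c) = C1 + Integral(C2*airyai(-2^(1/3)*5^(2/3)*c/5) + C3*airybi(-2^(1/3)*5^(2/3)*c/5), c)


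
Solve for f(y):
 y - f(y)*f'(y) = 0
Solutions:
 f(y) = -sqrt(C1 + y^2)
 f(y) = sqrt(C1 + y^2)


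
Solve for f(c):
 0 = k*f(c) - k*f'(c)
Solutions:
 f(c) = C1*exp(c)


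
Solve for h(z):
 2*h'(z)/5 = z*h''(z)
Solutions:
 h(z) = C1 + C2*z^(7/5)


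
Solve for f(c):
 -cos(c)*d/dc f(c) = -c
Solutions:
 f(c) = C1 + Integral(c/cos(c), c)


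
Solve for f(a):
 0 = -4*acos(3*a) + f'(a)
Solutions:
 f(a) = C1 + 4*a*acos(3*a) - 4*sqrt(1 - 9*a^2)/3


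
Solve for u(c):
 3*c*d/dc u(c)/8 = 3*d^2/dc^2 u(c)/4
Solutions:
 u(c) = C1 + C2*erfi(c/2)


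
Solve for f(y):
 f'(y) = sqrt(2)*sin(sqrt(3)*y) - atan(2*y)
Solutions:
 f(y) = C1 - y*atan(2*y) + log(4*y^2 + 1)/4 - sqrt(6)*cos(sqrt(3)*y)/3


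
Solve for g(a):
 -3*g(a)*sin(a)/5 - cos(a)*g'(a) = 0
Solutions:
 g(a) = C1*cos(a)^(3/5)


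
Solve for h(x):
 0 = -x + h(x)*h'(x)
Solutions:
 h(x) = -sqrt(C1 + x^2)
 h(x) = sqrt(C1 + x^2)


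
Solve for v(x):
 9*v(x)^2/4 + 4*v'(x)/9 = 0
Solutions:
 v(x) = 16/(C1 + 81*x)


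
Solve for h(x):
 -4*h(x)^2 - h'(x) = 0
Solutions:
 h(x) = 1/(C1 + 4*x)


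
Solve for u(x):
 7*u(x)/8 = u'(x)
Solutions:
 u(x) = C1*exp(7*x/8)


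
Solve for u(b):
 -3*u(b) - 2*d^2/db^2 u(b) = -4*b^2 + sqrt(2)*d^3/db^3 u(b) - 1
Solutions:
 u(b) = C1*exp(b*(-4*sqrt(2) + 4*2^(2/3)/(9*sqrt(194) + 89*sqrt(2))^(1/3) + 2^(1/3)*(9*sqrt(194) + 89*sqrt(2))^(1/3))/12)*sin(2^(1/3)*sqrt(3)*b*(-(9*sqrt(194) + 89*sqrt(2))^(1/3) + 4*2^(1/3)/(9*sqrt(194) + 89*sqrt(2))^(1/3))/12) + C2*exp(b*(-4*sqrt(2) + 4*2^(2/3)/(9*sqrt(194) + 89*sqrt(2))^(1/3) + 2^(1/3)*(9*sqrt(194) + 89*sqrt(2))^(1/3))/12)*cos(2^(1/3)*sqrt(3)*b*(-(9*sqrt(194) + 89*sqrt(2))^(1/3) + 4*2^(1/3)/(9*sqrt(194) + 89*sqrt(2))^(1/3))/12) + C3*exp(-b*(4*2^(2/3)/(9*sqrt(194) + 89*sqrt(2))^(1/3) + 2*sqrt(2) + 2^(1/3)*(9*sqrt(194) + 89*sqrt(2))^(1/3))/6) + 4*b^2/3 - 13/9


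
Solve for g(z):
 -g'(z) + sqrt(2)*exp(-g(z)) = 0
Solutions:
 g(z) = log(C1 + sqrt(2)*z)


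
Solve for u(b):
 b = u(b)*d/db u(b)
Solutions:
 u(b) = -sqrt(C1 + b^2)
 u(b) = sqrt(C1 + b^2)


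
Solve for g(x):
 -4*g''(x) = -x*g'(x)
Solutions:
 g(x) = C1 + C2*erfi(sqrt(2)*x/4)


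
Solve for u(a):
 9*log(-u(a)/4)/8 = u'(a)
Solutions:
 -8*Integral(1/(log(-_y) - 2*log(2)), (_y, u(a)))/9 = C1 - a


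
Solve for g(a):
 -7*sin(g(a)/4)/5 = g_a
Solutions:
 7*a/5 + 2*log(cos(g(a)/4) - 1) - 2*log(cos(g(a)/4) + 1) = C1


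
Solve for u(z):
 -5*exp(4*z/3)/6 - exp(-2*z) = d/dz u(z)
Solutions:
 u(z) = C1 - 5*exp(4*z/3)/8 + exp(-2*z)/2


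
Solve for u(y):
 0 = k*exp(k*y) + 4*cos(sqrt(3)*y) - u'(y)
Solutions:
 u(y) = C1 + exp(k*y) + 4*sqrt(3)*sin(sqrt(3)*y)/3


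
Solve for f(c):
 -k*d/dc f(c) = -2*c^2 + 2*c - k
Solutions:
 f(c) = C1 + 2*c^3/(3*k) - c^2/k + c


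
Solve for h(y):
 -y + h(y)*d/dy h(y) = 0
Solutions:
 h(y) = -sqrt(C1 + y^2)
 h(y) = sqrt(C1 + y^2)


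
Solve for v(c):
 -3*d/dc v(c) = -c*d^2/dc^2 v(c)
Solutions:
 v(c) = C1 + C2*c^4


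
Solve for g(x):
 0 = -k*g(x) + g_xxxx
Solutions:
 g(x) = C1*exp(-k^(1/4)*x) + C2*exp(k^(1/4)*x) + C3*exp(-I*k^(1/4)*x) + C4*exp(I*k^(1/4)*x)


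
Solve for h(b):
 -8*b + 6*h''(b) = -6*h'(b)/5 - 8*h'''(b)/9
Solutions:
 h(b) = C1 + C2*exp(3*b*(-45 + sqrt(1785))/40) + C3*exp(-3*b*(sqrt(1785) + 45)/40) + 10*b^2/3 - 100*b/3


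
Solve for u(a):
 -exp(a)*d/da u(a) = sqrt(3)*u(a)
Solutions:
 u(a) = C1*exp(sqrt(3)*exp(-a))


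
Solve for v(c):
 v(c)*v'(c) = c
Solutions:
 v(c) = -sqrt(C1 + c^2)
 v(c) = sqrt(C1 + c^2)


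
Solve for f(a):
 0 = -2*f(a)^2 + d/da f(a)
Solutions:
 f(a) = -1/(C1 + 2*a)


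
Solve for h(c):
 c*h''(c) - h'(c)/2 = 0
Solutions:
 h(c) = C1 + C2*c^(3/2)


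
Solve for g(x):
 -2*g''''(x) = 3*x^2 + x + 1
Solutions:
 g(x) = C1 + C2*x + C3*x^2 + C4*x^3 - x^6/240 - x^5/240 - x^4/48


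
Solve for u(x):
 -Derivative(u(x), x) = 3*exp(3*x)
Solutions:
 u(x) = C1 - exp(3*x)


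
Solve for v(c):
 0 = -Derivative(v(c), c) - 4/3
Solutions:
 v(c) = C1 - 4*c/3


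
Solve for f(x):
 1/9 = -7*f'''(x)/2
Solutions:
 f(x) = C1 + C2*x + C3*x^2 - x^3/189


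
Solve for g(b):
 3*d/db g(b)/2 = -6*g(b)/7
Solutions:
 g(b) = C1*exp(-4*b/7)


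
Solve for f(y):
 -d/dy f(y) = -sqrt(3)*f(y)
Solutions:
 f(y) = C1*exp(sqrt(3)*y)


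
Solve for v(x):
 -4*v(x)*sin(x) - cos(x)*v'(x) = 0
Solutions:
 v(x) = C1*cos(x)^4


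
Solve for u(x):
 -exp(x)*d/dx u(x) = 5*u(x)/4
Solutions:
 u(x) = C1*exp(5*exp(-x)/4)


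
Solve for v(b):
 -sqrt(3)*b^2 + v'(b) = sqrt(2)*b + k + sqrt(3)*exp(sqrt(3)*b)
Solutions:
 v(b) = C1 + sqrt(3)*b^3/3 + sqrt(2)*b^2/2 + b*k + exp(sqrt(3)*b)


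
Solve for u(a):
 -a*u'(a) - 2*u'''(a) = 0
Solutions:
 u(a) = C1 + Integral(C2*airyai(-2^(2/3)*a/2) + C3*airybi(-2^(2/3)*a/2), a)


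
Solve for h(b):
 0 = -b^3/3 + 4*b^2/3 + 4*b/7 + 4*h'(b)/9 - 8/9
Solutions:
 h(b) = C1 + 3*b^4/16 - b^3 - 9*b^2/14 + 2*b


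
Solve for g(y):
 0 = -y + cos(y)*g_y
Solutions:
 g(y) = C1 + Integral(y/cos(y), y)


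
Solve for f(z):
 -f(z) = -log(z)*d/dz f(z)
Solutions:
 f(z) = C1*exp(li(z))


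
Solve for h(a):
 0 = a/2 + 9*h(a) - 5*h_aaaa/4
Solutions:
 h(a) = C1*exp(-5^(3/4)*sqrt(6)*a/5) + C2*exp(5^(3/4)*sqrt(6)*a/5) + C3*sin(5^(3/4)*sqrt(6)*a/5) + C4*cos(5^(3/4)*sqrt(6)*a/5) - a/18


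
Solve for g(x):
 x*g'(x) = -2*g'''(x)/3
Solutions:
 g(x) = C1 + Integral(C2*airyai(-2^(2/3)*3^(1/3)*x/2) + C3*airybi(-2^(2/3)*3^(1/3)*x/2), x)


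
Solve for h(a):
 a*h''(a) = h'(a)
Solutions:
 h(a) = C1 + C2*a^2


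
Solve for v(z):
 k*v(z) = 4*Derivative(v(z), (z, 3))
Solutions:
 v(z) = C1*exp(2^(1/3)*k^(1/3)*z/2) + C2*exp(2^(1/3)*k^(1/3)*z*(-1 + sqrt(3)*I)/4) + C3*exp(-2^(1/3)*k^(1/3)*z*(1 + sqrt(3)*I)/4)


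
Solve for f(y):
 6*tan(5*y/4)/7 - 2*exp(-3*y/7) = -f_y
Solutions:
 f(y) = C1 - 12*log(tan(5*y/4)^2 + 1)/35 - 14*exp(-3*y/7)/3


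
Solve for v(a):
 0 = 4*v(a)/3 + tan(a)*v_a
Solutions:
 v(a) = C1/sin(a)^(4/3)


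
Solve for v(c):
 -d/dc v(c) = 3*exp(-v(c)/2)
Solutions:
 v(c) = 2*log(C1 - 3*c/2)


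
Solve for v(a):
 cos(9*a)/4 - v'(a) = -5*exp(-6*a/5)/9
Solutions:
 v(a) = C1 + sin(9*a)/36 - 25*exp(-6*a/5)/54


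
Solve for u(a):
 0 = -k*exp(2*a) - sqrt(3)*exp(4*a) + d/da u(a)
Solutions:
 u(a) = C1 + k*exp(2*a)/2 + sqrt(3)*exp(4*a)/4


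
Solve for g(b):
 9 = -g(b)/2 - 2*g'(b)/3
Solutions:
 g(b) = C1*exp(-3*b/4) - 18


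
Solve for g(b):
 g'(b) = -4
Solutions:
 g(b) = C1 - 4*b


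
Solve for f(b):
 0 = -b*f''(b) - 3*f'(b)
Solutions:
 f(b) = C1 + C2/b^2


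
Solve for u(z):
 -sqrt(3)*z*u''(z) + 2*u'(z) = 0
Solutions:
 u(z) = C1 + C2*z^(1 + 2*sqrt(3)/3)


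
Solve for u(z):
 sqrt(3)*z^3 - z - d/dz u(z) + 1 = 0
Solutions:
 u(z) = C1 + sqrt(3)*z^4/4 - z^2/2 + z


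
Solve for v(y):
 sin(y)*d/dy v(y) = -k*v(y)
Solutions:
 v(y) = C1*exp(k*(-log(cos(y) - 1) + log(cos(y) + 1))/2)


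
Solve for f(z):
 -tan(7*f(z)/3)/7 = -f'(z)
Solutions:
 f(z) = -3*asin(C1*exp(z/3))/7 + 3*pi/7
 f(z) = 3*asin(C1*exp(z/3))/7


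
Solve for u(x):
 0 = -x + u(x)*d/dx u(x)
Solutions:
 u(x) = -sqrt(C1 + x^2)
 u(x) = sqrt(C1 + x^2)


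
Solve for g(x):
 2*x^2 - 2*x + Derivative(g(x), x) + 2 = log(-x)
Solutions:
 g(x) = C1 - 2*x^3/3 + x^2 + x*log(-x) - 3*x


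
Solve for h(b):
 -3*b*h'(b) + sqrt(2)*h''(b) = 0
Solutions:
 h(b) = C1 + C2*erfi(2^(1/4)*sqrt(3)*b/2)


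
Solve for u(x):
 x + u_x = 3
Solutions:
 u(x) = C1 - x^2/2 + 3*x


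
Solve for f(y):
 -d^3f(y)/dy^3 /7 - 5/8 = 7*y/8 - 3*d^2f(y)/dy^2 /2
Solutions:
 f(y) = C1 + C2*y + C3*exp(21*y/2) + 7*y^3/72 + 17*y^2/72


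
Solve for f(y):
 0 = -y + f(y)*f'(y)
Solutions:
 f(y) = -sqrt(C1 + y^2)
 f(y) = sqrt(C1 + y^2)


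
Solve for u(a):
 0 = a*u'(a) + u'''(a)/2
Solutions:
 u(a) = C1 + Integral(C2*airyai(-2^(1/3)*a) + C3*airybi(-2^(1/3)*a), a)


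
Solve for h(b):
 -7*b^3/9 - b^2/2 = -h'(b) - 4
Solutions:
 h(b) = C1 + 7*b^4/36 + b^3/6 - 4*b


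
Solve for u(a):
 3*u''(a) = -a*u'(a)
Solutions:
 u(a) = C1 + C2*erf(sqrt(6)*a/6)


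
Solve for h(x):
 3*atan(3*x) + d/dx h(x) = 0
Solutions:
 h(x) = C1 - 3*x*atan(3*x) + log(9*x^2 + 1)/2
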